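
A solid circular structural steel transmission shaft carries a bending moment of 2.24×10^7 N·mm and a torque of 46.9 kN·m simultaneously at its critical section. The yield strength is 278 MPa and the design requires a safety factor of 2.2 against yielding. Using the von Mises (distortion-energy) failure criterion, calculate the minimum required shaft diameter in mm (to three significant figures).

σ_allow = σ_y/n = 278/2.2 = 126.4 MPa.
For a solid shaft σ_b = 32M/(πd³) and τ = 16T/(πd³), so the von Mises stress is σ' = (16/πd³)·√(4M²+3T²).
√(4M²+3T²) = √(4×(2.240×10^7)² + 3×(4.690×10^7)²) = 9.277×10^7 N·mm.
d³ = 16×9.277×10^7/(π×126.4) = 3.739×10^6 mm³.
d = 155.2 mm.

d = 155 mm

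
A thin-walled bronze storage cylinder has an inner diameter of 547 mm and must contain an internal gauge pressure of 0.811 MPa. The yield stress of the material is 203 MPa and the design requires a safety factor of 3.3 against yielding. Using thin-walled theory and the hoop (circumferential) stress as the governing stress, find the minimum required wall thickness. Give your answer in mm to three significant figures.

t = 3.61 mm

σ_allow = 203/3.3 = 61.52 MPa.
Hoop stress σ_h = pD/(2t), so t = pD/(2σ_allow) = 0.811×547/(2×61.52) = 3.606 mm.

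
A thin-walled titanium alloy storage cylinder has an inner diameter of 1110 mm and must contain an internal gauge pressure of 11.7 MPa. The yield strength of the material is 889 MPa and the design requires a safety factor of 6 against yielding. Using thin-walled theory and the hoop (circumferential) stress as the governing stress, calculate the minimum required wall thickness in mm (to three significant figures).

t = 43.8 mm

σ_allow = 889/6 = 148.2 MPa.
Hoop stress σ_h = pD/(2t), so t = pD/(2σ_allow) = 11.7×1110/(2×148.2) = 43.83 mm.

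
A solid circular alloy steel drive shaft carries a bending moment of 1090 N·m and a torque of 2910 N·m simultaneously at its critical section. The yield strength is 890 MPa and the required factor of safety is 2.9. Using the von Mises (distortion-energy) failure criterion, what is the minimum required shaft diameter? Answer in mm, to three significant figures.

d = 45.0 mm

σ_allow = σ_y/n = 890/2.9 = 306.9 MPa.
For a solid shaft σ_b = 32M/(πd³) and τ = 16T/(πd³), so the von Mises stress is σ' = (16/πd³)·√(4M²+3T²).
√(4M²+3T²) = √(4×(1.090×10^6)² + 3×(2.910×10^6)²) = 5.492×10^6 N·mm.
d³ = 16×5.492×10^6/(π×306.9) = 91130 mm³.
d = 45.00 mm.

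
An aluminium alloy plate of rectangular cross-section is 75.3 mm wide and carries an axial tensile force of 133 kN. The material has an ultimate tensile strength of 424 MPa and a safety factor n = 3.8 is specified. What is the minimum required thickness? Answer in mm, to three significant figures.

σ_allow = 424/3.8 = 111.6 MPa.
Required area A = F/σ_allow = 133000/111.6 = 1192 mm².
t = A/w = 1192/75.3 = 15.83 mm.

t = 15.8 mm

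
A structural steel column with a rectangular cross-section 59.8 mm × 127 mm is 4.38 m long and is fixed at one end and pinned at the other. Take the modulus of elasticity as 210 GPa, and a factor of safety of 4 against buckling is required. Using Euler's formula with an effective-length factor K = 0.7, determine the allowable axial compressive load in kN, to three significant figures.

Buckling occurs about the weak axis: I_min = h·b³/12 = 127×59.8³/12 = 2.263×10^6 mm⁴ (b = 59.8 mm is the smaller dimension).
Effective length L_e = KL = 0.7×4.38 m = 3066 mm.
Euler critical load P_cr = π²EI/L_e² = π²×210000×2.263×10^6/3066² = 499000 N.
P_allow = P_cr/n = 499000/4 = 124800 N.

P_allow = 125 kN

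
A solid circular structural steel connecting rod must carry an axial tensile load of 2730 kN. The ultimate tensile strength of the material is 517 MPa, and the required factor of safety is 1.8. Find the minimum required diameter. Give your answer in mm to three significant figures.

d = 110 mm

Allowable stress σ_allow = 517/1.8 = 287.2 MPa.
Required area A = F/σ_allow = 2730000/287.2 = 9505 mm².
A = πd²/4 → d = √(4A/π) = 110.0 mm.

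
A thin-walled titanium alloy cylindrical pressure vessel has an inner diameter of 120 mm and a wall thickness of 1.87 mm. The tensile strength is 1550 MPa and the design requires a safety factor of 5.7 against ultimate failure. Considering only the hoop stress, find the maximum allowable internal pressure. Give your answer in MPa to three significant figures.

σ_allow = 1550/5.7 = 271.9 MPa.
σ_h = pD/(2t) → p_allow = 2σ_allow t/D = 2×271.9×1.87/120 = 8.475 MPa.

p_allow = 8.48 MPa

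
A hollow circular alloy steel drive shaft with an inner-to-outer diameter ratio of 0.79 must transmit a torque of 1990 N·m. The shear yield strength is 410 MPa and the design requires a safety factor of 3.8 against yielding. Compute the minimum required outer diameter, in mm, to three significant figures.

d_o = 53.6 mm

τ_allow = 410/3.8 = 107.9 MPa.
For a hollow shaft τ = 16T/[πd_o³(1−k⁴)] with k = 0.79, so 1−k⁴ = 0.6105.
d_o³ = 16T/[π τ_allow (1−k⁴)] = 16×1990000/(π×107.9×0.6105) = 153900 mm³.
d_o = 53.59 mm.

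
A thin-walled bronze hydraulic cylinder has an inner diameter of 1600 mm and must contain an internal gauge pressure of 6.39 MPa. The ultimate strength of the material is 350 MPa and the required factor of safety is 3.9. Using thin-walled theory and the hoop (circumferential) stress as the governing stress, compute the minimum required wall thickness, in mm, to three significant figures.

t = 57.0 mm

σ_allow = 350/3.9 = 89.74 MPa.
Hoop stress σ_h = pD/(2t), so t = pD/(2σ_allow) = 6.39×1600/(2×89.74) = 56.96 mm.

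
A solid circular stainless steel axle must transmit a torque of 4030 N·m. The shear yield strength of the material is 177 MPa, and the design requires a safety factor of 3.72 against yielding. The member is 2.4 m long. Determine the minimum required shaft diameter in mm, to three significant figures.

d = 75.6 mm

Allowable shear stress τ_allow = 177/3.72 = 47.58 MPa.
For a solid shaft τ = 16T/(πd³), so d³ = 16T/(π τ_allow) = 16×4030000/(π×47.58) = 431400 mm³.
d = (431400)^(1/3) = 75.56 mm.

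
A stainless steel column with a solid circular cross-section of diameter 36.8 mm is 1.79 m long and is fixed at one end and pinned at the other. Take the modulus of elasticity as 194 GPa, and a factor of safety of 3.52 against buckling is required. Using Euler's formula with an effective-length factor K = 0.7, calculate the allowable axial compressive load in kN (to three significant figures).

I = πd⁴/64 = π×36.8⁴/64 = 90020 mm⁴.
Effective length L_e = KL = 0.7×1.79 m = 1253 mm.
Euler critical load P_cr = π²EI/L_e² = π²×194000×90020/1253² = 109800 N.
P_allow = P_cr/n = 109800/3.52 = 31190 N.

P_allow = 31.2 kN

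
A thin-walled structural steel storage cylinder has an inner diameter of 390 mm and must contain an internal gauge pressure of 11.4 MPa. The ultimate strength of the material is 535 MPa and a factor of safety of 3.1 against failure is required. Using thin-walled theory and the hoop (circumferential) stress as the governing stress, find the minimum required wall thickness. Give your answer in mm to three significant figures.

σ_allow = 535/3.1 = 172.6 MPa.
Hoop stress σ_h = pD/(2t), so t = pD/(2σ_allow) = 11.4×390/(2×172.6) = 12.88 mm.

t = 12.9 mm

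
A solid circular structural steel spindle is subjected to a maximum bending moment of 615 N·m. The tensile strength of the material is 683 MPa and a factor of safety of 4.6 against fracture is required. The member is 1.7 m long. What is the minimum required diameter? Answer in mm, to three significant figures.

σ_allow = 683/4.6 = 148.5 MPa.
For a solid circular section σ = 32M/(πd³), so d³ = 32M/(π σ_allow) = 32×615000/(π×148.5) = 42190 mm³.
d = 34.81 mm.

d = 34.8 mm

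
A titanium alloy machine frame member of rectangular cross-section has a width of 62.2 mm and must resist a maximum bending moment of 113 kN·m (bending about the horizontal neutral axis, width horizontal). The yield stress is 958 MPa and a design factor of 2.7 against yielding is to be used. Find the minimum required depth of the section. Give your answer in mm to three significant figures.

σ_allow = 958/2.7 = 354.8 MPa.
For a rectangular section σ = 6M/(bh²), so h² = 6M/(b σ_allow) = 6×1.1300×10^8/(62.2×354.8) = 30720 mm².
h = 175.3 mm.

h = 175 mm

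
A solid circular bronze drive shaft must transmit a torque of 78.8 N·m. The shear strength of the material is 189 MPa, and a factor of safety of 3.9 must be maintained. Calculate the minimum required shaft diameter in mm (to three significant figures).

Allowable shear stress τ_allow = 189/3.9 = 48.46 MPa.
For a solid shaft τ = 16T/(πd³), so d³ = 16T/(π τ_allow) = 16×78800/(π×48.46) = 8281 mm³.
d = (8281)^(1/3) = 20.23 mm.

d = 20.2 mm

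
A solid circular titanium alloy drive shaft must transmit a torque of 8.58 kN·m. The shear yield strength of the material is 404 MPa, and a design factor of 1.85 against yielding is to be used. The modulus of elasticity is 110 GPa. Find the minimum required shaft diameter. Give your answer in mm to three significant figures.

d = 58.5 mm

Allowable shear stress τ_allow = 404/1.85 = 218.4 MPa.
For a solid shaft τ = 16T/(πd³), so d³ = 16T/(π τ_allow) = 16×8580000/(π×218.4) = 200100 mm³.
d = (200100)^(1/3) = 58.49 mm.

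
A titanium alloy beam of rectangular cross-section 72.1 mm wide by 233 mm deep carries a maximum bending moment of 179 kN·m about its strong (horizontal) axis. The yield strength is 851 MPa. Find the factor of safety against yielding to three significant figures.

n = 3.10

Section modulus S = bh²/6 = 72.1×233²/6 = 652400 mm³.
σ = M/S = 1.7900×10^8/652400 = 274.4 MPa.
n = 851/274.4 = 3.102.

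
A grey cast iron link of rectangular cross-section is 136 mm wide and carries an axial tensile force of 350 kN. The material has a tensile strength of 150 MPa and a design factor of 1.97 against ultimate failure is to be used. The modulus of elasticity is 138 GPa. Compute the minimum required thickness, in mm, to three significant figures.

σ_allow = 150/1.97 = 76.14 MPa.
Required area A = F/σ_allow = 350000/76.14 = 4597 mm².
t = A/w = 4597/136 = 33.80 mm.

t = 33.8 mm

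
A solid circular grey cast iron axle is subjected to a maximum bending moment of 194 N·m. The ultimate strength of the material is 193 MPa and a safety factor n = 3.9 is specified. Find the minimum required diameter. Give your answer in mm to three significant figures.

d = 34.2 mm

σ_allow = 193/3.9 = 49.49 MPa.
For a solid circular section σ = 32M/(πd³), so d³ = 32M/(π σ_allow) = 32×194000/(π×49.49) = 39930 mm³.
d = 34.18 mm.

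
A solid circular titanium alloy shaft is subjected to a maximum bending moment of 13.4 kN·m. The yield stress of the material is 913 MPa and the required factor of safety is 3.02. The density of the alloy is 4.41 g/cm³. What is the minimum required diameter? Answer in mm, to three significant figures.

σ_allow = 913/3.02 = 302.3 MPa.
For a solid circular section σ = 32M/(πd³), so d³ = 32M/(π σ_allow) = 32×1.3400×10^7/(π×302.3) = 451500 mm³.
d = 76.72 mm.

d = 76.7 mm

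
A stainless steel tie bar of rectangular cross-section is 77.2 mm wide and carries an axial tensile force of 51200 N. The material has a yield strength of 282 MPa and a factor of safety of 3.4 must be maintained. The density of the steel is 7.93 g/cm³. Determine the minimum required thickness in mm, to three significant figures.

t = 8.00 mm

σ_allow = 282/3.4 = 82.94 MPa.
Required area A = F/σ_allow = 51200/82.94 = 617.3 mm².
t = A/w = 617.3/77.2 = 7.996 mm.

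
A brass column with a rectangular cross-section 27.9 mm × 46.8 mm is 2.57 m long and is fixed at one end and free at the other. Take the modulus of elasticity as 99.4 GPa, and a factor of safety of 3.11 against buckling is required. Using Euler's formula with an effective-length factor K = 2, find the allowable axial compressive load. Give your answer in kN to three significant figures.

P_allow = 1.01 kN

Buckling occurs about the weak axis: I_min = h·b³/12 = 46.8×27.9³/12 = 84700 mm⁴ (b = 27.9 mm is the smaller dimension).
Effective length L_e = KL = 2×2.57 m = 5140 mm.
Euler critical load P_cr = π²EI/L_e² = π²×99400×84700/5140² = 3145 N.
P_allow = P_cr/n = 3145/3.11 = 1011 N.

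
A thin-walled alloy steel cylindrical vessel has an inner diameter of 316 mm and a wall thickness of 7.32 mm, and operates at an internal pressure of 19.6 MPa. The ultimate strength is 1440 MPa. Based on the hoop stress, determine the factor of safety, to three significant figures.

σ_h = pD/(2t) = 19.6×316/(2×7.32) = 423.1 MPa.
n = 1440/423.1 = 3.404.

n = 3.40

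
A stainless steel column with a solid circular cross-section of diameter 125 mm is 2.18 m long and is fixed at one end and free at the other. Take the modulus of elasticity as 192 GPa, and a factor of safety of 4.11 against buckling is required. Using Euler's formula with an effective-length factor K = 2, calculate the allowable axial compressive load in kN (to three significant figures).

P_allow = 291 kN

I = πd⁴/64 = π×125⁴/64 = 1.198×10^7 mm⁴.
Effective length L_e = KL = 2×2.18 m = 4360 mm.
Euler critical load P_cr = π²EI/L_e² = π²×192000×1.198×10^7/4360² = 1.195×10^6 N.
P_allow = P_cr/n = 1.195×10^6/4.11 = 290700 N.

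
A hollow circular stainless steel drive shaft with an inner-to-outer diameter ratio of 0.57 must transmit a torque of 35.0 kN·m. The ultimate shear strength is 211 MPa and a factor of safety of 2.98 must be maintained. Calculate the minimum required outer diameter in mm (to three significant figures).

τ_allow = 211/2.98 = 70.81 MPa.
For a hollow shaft τ = 16T/[πd_o³(1−k⁴)] with k = 0.57, so 1−k⁴ = 0.8944.
d_o³ = 16T/[π τ_allow (1−k⁴)] = 16×3.5000×10^7/(π×70.81×0.8944) = 2.815×10^6 mm³.
d_o = 141.2 mm.

d_o = 141 mm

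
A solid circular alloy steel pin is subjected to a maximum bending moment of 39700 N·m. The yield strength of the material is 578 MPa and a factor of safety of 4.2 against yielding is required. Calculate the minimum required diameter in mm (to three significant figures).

d = 143 mm

σ_allow = 578/4.2 = 137.6 MPa.
For a solid circular section σ = 32M/(πd³), so d³ = 32M/(π σ_allow) = 32×3.9700×10^7/(π×137.6) = 2.938×10^6 mm³.
d = 143.2 mm.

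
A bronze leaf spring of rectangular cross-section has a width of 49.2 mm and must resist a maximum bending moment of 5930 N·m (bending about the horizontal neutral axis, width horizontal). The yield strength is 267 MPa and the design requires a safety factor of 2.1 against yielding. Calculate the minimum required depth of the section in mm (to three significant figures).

h = 75.4 mm

σ_allow = 267/2.1 = 127.1 MPa.
For a rectangular section σ = 6M/(bh²), so h² = 6M/(b σ_allow) = 6×5930000/(49.2×127.1) = 5688 mm².
h = 75.42 mm.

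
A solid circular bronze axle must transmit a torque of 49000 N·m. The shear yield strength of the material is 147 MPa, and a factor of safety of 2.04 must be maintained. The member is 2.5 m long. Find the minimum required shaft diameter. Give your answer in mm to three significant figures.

Allowable shear stress τ_allow = 147/2.04 = 72.06 MPa.
For a solid shaft τ = 16T/(πd³), so d³ = 16T/(π τ_allow) = 16×4.9000×10^7/(π×72.06) = 3.463×10^6 mm³.
d = (3.463×10^6)^(1/3) = 151.3 mm.

d = 151 mm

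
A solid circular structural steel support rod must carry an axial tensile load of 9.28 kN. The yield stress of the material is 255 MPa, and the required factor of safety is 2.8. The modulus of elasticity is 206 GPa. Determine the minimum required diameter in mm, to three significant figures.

d = 11.4 mm

Allowable stress σ_allow = 255/2.8 = 91.07 MPa.
Required area A = F/σ_allow = 9280.0/91.07 = 101.9 mm².
A = πd²/4 → d = √(4A/π) = 11.39 mm.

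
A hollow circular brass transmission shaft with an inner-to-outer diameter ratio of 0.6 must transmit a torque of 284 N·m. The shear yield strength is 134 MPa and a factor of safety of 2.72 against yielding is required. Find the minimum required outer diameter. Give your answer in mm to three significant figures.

τ_allow = 134/2.72 = 49.26 MPa.
For a hollow shaft τ = 16T/[πd_o³(1−k⁴)] with k = 0.6, so 1−k⁴ = 0.8704.
d_o³ = 16T/[π τ_allow (1−k⁴)] = 16×284000/(π×49.26×0.8704) = 33730 mm³.
d_o = 32.31 mm.

d_o = 32.3 mm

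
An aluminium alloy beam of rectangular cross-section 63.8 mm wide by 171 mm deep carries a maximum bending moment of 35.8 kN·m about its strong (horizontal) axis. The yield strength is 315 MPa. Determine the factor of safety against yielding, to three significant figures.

n = 2.74

Section modulus S = bh²/6 = 63.8×171²/6 = 310900 mm³.
σ = M/S = 3.5800×10^7/310900 = 115.1 MPa.
n = 315/115.1 = 2.736.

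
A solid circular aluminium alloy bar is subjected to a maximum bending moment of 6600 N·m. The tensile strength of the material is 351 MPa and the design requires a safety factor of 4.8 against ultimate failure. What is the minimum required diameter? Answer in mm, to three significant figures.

σ_allow = 351/4.8 = 73.12 MPa.
For a solid circular section σ = 32M/(πd³), so d³ = 32M/(π σ_allow) = 32×6600000/(π×73.12) = 919300 mm³.
d = 97.24 mm.

d = 97.2 mm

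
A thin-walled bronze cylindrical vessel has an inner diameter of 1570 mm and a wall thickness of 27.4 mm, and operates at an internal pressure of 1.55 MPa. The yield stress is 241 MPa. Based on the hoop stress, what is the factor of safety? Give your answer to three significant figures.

σ_h = pD/(2t) = 1.55×1570/(2×27.4) = 44.41 MPa.
n = 241/44.41 = 5.427.

n = 5.43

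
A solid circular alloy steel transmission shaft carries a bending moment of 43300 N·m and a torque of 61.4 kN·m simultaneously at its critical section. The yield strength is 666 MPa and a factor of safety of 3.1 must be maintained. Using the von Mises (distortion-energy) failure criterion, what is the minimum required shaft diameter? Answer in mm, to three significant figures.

d = 148 mm

σ_allow = σ_y/n = 666/3.1 = 214.8 MPa.
For a solid shaft σ_b = 32M/(πd³) and τ = 16T/(πd³), so the von Mises stress is σ' = (16/πd³)·√(4M²+3T²).
√(4M²+3T²) = √(4×(4.330×10^7)² + 3×(6.140×10^7)²) = 1.371×10^8 N·mm.
d³ = 16×1.371×10^8/(π×214.8) = 3.251×10^6 mm³.
d = 148.1 mm.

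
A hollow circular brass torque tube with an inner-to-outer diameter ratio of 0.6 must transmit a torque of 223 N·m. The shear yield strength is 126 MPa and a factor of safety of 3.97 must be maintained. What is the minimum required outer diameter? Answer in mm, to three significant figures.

τ_allow = 126/3.97 = 31.74 MPa.
For a hollow shaft τ = 16T/[πd_o³(1−k⁴)] with k = 0.6, so 1−k⁴ = 0.8704.
d_o³ = 16T/[π τ_allow (1−k⁴)] = 16×223000/(π×31.74×0.8704) = 41110 mm³.
d_o = 34.51 mm.

d_o = 34.5 mm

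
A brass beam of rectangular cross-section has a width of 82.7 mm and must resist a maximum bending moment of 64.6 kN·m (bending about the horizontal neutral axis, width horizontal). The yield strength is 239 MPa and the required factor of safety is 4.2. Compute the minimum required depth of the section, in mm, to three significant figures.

h = 287 mm

σ_allow = 239/4.2 = 56.90 MPa.
For a rectangular section σ = 6M/(bh²), so h² = 6M/(b σ_allow) = 6×6.4600×10^7/(82.7×56.90) = 82360 mm².
h = 287.0 mm.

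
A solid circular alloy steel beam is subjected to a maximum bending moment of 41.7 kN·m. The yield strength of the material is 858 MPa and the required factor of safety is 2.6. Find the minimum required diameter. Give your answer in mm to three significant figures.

σ_allow = 858/2.6 = 330.0 MPa.
For a solid circular section σ = 32M/(πd³), so d³ = 32M/(π σ_allow) = 32×4.1700×10^7/(π×330.0) = 1.287×10^6 mm³.
d = 108.8 mm.

d = 109 mm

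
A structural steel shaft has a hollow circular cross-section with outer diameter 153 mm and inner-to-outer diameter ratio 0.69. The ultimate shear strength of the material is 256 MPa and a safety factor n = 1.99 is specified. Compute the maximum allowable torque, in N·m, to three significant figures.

T_allow = 70000 N·m

τ_allow = 256/1.99 = 128.6 MPa.
For a hollow shaft T_allow = τ_allow·πd_o³(1−k⁴)/16 with 1−k⁴ = 0.7733, so πd_o³(1−k⁴)/16 = 543800 mm³.
T_allow = 128.6×543800 = 6.996×10^7 N·mm = 69960 N·m.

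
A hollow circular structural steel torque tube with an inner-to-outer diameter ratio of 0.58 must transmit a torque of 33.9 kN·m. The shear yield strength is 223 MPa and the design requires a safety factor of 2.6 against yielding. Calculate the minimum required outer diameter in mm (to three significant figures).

d_o = 131 mm

τ_allow = 223/2.6 = 85.77 MPa.
For a hollow shaft τ = 16T/[πd_o³(1−k⁴)] with k = 0.58, so 1−k⁴ = 0.8868.
d_o³ = 16T/[π τ_allow (1−k⁴)] = 16×3.3900×10^7/(π×85.77×0.8868) = 2.270×10^6 mm³.
d_o = 131.4 mm.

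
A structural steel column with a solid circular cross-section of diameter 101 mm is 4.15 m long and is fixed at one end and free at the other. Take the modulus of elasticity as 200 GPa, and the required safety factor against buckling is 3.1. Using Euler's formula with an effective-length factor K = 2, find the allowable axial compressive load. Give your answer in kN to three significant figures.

I = πd⁴/64 = π×101⁴/64 = 5.108×10^6 mm⁴.
Effective length L_e = KL = 2×4.15 m = 8300 mm.
Euler critical load P_cr = π²EI/L_e² = π²×200000×5.108×10^6/8300² = 146400 N.
P_allow = P_cr/n = 146400/3.1 = 47210 N.

P_allow = 47.2 kN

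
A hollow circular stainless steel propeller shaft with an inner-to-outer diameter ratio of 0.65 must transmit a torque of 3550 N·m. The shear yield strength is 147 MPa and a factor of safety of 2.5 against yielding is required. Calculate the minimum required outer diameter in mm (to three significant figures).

d_o = 72.1 mm

τ_allow = 147/2.5 = 58.80 MPa.
For a hollow shaft τ = 16T/[πd_o³(1−k⁴)] with k = 0.65, so 1−k⁴ = 0.8215.
d_o³ = 16T/[π τ_allow (1−k⁴)] = 16×3550000/(π×58.80×0.8215) = 374300 mm³.
d_o = 72.07 mm.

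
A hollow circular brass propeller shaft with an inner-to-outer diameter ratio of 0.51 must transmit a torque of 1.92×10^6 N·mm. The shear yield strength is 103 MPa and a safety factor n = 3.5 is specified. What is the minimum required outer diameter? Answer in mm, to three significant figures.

τ_allow = 103/3.5 = 29.43 MPa.
For a hollow shaft τ = 16T/[πd_o³(1−k⁴)] with k = 0.51, so 1−k⁴ = 0.9323.
d_o³ = 16T/[π τ_allow (1−k⁴)] = 16×1920000/(π×29.43×0.9323) = 356400 mm³.
d_o = 70.90 mm.

d_o = 70.9 mm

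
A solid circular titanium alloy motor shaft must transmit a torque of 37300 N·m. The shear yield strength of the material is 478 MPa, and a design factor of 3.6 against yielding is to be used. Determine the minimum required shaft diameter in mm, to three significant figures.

d = 113 mm

Allowable shear stress τ_allow = 478/3.6 = 132.8 MPa.
For a solid shaft τ = 16T/(πd³), so d³ = 16T/(π τ_allow) = 16×3.7300×10^7/(π×132.8) = 1.431×10^6 mm³.
d = (1.431×10^6)^(1/3) = 112.7 mm.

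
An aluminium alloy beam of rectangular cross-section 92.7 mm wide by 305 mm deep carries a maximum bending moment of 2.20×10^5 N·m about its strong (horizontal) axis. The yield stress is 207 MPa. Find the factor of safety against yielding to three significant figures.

Section modulus S = bh²/6 = 92.7×305²/6 = 1.437×10^6 mm³.
σ = M/S = 2.2000×10^8/1.437×10^6 = 153.1 MPa.
n = 207/153.1 = 1.352.

n = 1.35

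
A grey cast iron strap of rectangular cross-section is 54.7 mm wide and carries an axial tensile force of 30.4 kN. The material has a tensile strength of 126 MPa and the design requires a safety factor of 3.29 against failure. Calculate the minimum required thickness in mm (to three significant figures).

t = 14.5 mm

σ_allow = 126/3.29 = 38.30 MPa.
Required area A = F/σ_allow = 30400/38.30 = 793.8 mm².
t = A/w = 793.8/54.7 = 14.51 mm.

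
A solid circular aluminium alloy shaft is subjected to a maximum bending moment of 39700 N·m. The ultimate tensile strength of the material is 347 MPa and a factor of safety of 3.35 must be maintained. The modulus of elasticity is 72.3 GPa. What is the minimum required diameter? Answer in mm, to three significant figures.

d = 157 mm

σ_allow = 347/3.35 = 103.6 MPa.
For a solid circular section σ = 32M/(πd³), so d³ = 32M/(π σ_allow) = 32×3.9700×10^7/(π×103.6) = 3.904×10^6 mm³.
d = 157.5 mm.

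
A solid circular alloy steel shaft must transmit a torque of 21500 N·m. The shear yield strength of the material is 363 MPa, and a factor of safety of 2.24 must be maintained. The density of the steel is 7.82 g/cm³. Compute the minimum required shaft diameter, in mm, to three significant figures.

d = 87.8 mm

Allowable shear stress τ_allow = 363/2.24 = 162.1 MPa.
For a solid shaft τ = 16T/(πd³), so d³ = 16T/(π τ_allow) = 16×2.1500×10^7/(π×162.1) = 675700 mm³.
d = (675700)^(1/3) = 87.75 mm.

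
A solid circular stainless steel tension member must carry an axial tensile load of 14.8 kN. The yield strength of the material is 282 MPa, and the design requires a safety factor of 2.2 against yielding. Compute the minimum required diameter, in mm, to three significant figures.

d = 12.1 mm

Allowable stress σ_allow = 282/2.2 = 128.2 MPa.
Required area A = F/σ_allow = 14800/128.2 = 115.5 mm².
A = πd²/4 → d = √(4A/π) = 12.12 mm.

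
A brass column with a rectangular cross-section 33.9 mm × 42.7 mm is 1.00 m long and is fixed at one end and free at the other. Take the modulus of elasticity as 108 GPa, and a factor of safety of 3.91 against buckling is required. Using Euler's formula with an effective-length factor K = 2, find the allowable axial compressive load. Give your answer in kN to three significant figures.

Buckling occurs about the weak axis: I_min = h·b³/12 = 42.7×33.9³/12 = 138600 mm⁴ (b = 33.9 mm is the smaller dimension).
Effective length L_e = KL = 2×1.00 m = 2000 mm.
Euler critical load P_cr = π²EI/L_e² = π²×108000×138600/2000² = 36940 N.
P_allow = P_cr/n = 36940/3.91 = 9448 N.

P_allow = 9.45 kN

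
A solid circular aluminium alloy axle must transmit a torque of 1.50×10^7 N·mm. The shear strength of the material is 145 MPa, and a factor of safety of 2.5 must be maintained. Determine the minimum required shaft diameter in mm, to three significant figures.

Allowable shear stress τ_allow = 145/2.5 = 58.00 MPa.
For a solid shaft τ = 16T/(πd³), so d³ = 16T/(π τ_allow) = 16×1.5000×10^7/(π×58.00) = 1.317×10^6 mm³.
d = (1.317×10^6)^(1/3) = 109.6 mm.

d = 110 mm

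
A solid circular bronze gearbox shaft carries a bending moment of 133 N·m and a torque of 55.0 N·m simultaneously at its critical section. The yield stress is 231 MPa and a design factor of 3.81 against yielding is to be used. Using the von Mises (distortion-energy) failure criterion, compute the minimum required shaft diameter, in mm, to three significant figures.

σ_allow = σ_y/n = 231/3.81 = 60.63 MPa.
For a solid shaft σ_b = 32M/(πd³) and τ = 16T/(πd³), so the von Mises stress is σ' = (16/πd³)·√(4M²+3T²).
√(4M²+3T²) = √(4×(133000)² + 3×(55000)²) = 282500 N·mm.
d³ = 16×282500/(π×60.63) = 23730 mm³.
d = 28.74 mm.

d = 28.7 mm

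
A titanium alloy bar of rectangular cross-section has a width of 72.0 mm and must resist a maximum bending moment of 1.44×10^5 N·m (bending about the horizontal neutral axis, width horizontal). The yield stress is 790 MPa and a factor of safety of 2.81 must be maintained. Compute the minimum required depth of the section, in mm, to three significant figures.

σ_allow = 790/2.81 = 281.1 MPa.
For a rectangular section σ = 6M/(bh²), so h² = 6M/(b σ_allow) = 6×1.4400×10^8/(72.0×281.1) = 42680 mm².
h = 206.6 mm.

h = 207 mm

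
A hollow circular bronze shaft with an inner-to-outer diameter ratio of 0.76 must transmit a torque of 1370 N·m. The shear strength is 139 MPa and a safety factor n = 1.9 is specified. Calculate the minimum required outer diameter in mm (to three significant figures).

τ_allow = 139/1.9 = 73.16 MPa.
For a hollow shaft τ = 16T/[πd_o³(1−k⁴)] with k = 0.76, so 1−k⁴ = 0.6664.
d_o³ = 16T/[π τ_allow (1−k⁴)] = 16×1370000/(π×73.16×0.6664) = 143100 mm³.
d_o = 52.31 mm.

d_o = 52.3 mm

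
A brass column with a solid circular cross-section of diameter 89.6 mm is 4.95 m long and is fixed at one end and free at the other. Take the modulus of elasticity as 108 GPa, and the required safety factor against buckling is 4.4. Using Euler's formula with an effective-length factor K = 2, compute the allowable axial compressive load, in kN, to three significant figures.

I = πd⁴/64 = π×89.6⁴/64 = 3.164×10^6 mm⁴.
Effective length L_e = KL = 2×4.95 m = 9900 mm.
Euler critical load P_cr = π²EI/L_e² = π²×108000×3.164×10^6/9900² = 34410 N.
P_allow = P_cr/n = 34410/4.4 = 7820 N.

P_allow = 7.82 kN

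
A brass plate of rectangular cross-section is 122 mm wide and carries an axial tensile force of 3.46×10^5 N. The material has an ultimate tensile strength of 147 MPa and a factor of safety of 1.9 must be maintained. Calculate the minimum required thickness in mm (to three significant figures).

t = 36.7 mm

σ_allow = 147/1.9 = 77.37 MPa.
Required area A = F/σ_allow = 346000/77.37 = 4472 mm².
t = A/w = 4472/122 = 36.66 mm.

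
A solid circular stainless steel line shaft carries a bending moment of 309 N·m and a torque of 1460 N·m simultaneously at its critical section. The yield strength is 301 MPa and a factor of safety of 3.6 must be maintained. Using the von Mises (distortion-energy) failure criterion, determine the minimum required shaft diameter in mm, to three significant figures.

d = 54.1 mm

σ_allow = σ_y/n = 301/3.6 = 83.61 MPa.
For a solid shaft σ_b = 32M/(πd³) and τ = 16T/(πd³), so the von Mises stress is σ' = (16/πd³)·√(4M²+3T²).
√(4M²+3T²) = √(4×(309000)² + 3×(1.460×10^6)²) = 2.603×10^6 N·mm.
d³ = 16×2.603×10^6/(π×83.61) = 158600 mm³.
d = 54.13 mm.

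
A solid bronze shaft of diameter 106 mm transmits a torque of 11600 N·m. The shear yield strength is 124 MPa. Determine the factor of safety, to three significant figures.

τ = 16T/(πd³) = 16×1.1600×10^7/(π×106³) = 49.60 MPa.
n = τ_limit/τ = 124/49.60 = 2.500.

n = 2.50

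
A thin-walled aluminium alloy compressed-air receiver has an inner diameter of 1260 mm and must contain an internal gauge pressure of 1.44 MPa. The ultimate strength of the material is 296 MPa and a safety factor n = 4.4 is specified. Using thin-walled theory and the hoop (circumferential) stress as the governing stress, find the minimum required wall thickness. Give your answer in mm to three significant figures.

t = 13.5 mm

σ_allow = 296/4.4 = 67.27 MPa.
Hoop stress σ_h = pD/(2t), so t = pD/(2σ_allow) = 1.44×1260/(2×67.27) = 13.49 mm.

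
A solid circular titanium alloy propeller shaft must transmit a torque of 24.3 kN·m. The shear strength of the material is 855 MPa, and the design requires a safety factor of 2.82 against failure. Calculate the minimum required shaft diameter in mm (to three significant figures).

d = 74.2 mm

Allowable shear stress τ_allow = 855/2.82 = 303.2 MPa.
For a solid shaft τ = 16T/(πd³), so d³ = 16T/(π τ_allow) = 16×2.4300×10^7/(π×303.2) = 408200 mm³.
d = (408200)^(1/3) = 74.18 mm.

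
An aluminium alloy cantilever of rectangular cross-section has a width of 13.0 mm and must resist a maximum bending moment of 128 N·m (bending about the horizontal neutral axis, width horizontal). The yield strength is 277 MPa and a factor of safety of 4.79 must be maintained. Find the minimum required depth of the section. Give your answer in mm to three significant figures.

h = 32.0 mm

σ_allow = 277/4.79 = 57.83 MPa.
For a rectangular section σ = 6M/(bh²), so h² = 6M/(b σ_allow) = 6×128000/(13.0×57.83) = 1022 mm².
h = 31.96 mm.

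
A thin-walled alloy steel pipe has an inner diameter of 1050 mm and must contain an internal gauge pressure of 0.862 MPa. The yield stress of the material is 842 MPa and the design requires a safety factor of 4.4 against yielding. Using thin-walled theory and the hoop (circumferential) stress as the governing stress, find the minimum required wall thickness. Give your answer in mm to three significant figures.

σ_allow = 842/4.4 = 191.4 MPa.
Hoop stress σ_h = pD/(2t), so t = pD/(2σ_allow) = 0.862×1050/(2×191.4) = 2.365 mm.

t = 2.36 mm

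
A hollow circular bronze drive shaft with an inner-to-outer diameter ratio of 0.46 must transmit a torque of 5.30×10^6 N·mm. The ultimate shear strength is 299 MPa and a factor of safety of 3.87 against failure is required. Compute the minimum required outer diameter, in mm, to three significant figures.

τ_allow = 299/3.87 = 77.26 MPa.
For a hollow shaft τ = 16T/[πd_o³(1−k⁴)] with k = 0.46, so 1−k⁴ = 0.9552.
d_o³ = 16T/[π τ_allow (1−k⁴)] = 16×5300000/(π×77.26×0.9552) = 365700 mm³.
d_o = 71.51 mm.

d_o = 71.5 mm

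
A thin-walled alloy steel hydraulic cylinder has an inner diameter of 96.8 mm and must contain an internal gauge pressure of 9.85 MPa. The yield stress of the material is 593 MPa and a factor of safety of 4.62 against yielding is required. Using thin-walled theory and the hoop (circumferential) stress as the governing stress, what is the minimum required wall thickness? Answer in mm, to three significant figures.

σ_allow = 593/4.62 = 128.4 MPa.
Hoop stress σ_h = pD/(2t), so t = pD/(2σ_allow) = 9.85×96.8/(2×128.4) = 3.714 mm.

t = 3.71 mm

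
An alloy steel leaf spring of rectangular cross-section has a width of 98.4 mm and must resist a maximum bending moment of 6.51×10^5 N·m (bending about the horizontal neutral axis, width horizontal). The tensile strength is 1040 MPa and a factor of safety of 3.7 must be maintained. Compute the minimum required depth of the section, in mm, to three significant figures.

σ_allow = 1040/3.7 = 281.1 MPa.
For a rectangular section σ = 6M/(bh²), so h² = 6M/(b σ_allow) = 6×6.5100×10^8/(98.4×281.1) = 141200 mm².
h = 375.8 mm.

h = 376 mm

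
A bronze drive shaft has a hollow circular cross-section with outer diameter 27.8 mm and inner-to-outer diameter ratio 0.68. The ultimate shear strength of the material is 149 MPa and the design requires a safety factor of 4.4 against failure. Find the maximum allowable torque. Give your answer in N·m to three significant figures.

τ_allow = 149/4.4 = 33.86 MPa.
For a hollow shaft T_allow = τ_allow·πd_o³(1−k⁴)/16 with 1−k⁴ = 0.7862, so πd_o³(1−k⁴)/16 = 3317 mm³.
T_allow = 33.86×3317 = 112300 N·mm = 112.3 N·m.

T_allow = 112 N·m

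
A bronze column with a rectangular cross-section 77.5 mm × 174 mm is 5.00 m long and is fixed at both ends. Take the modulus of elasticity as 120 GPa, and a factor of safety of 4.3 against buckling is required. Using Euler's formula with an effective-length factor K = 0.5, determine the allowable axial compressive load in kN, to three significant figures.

P_allow = 297 kN

Buckling occurs about the weak axis: I_min = h·b³/12 = 174×77.5³/12 = 6.750×10^6 mm⁴ (b = 77.5 mm is the smaller dimension).
Effective length L_e = KL = 0.5×5.00 m = 2500 mm.
Euler critical load P_cr = π²EI/L_e² = π²×120000×6.750×10^6/2500² = 1.279×10^6 N.
P_allow = P_cr/n = 1.279×10^6/4.3 = 297400 N.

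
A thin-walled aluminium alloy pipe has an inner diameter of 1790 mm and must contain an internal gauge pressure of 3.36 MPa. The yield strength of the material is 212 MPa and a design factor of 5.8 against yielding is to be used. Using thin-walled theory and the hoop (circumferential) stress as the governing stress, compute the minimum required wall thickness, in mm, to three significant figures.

t = 82.3 mm

σ_allow = 212/5.8 = 36.55 MPa.
Hoop stress σ_h = pD/(2t), so t = pD/(2σ_allow) = 3.36×1790/(2×36.55) = 82.27 mm.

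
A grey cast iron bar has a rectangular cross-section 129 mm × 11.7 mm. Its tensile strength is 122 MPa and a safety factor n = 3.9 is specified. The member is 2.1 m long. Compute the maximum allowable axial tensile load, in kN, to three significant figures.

F_allow = 47.2 kN

σ_allow = 122/3.9 = 31.28 MPa.
A = 129×11.7 = 1509 mm².
F_allow = σ_allow × A = 31.28×1509 = 47210 N.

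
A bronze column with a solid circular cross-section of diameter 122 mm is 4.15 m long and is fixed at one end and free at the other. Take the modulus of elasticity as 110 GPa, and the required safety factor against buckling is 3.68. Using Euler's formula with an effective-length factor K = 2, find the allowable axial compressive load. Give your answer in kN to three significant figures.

P_allow = 46.6 kN

I = πd⁴/64 = π×122⁴/64 = 1.087×10^7 mm⁴.
Effective length L_e = KL = 2×4.15 m = 8300 mm.
Euler critical load P_cr = π²EI/L_e² = π²×110000×1.087×10^7/8300² = 171400 N.
P_allow = P_cr/n = 171400/3.68 = 46570 N.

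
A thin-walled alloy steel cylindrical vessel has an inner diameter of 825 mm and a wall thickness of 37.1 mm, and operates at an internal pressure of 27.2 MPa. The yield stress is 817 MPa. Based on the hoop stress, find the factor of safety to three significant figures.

σ_h = pD/(2t) = 27.2×825/(2×37.1) = 302.4 MPa.
n = 817/302.4 = 2.701.

n = 2.70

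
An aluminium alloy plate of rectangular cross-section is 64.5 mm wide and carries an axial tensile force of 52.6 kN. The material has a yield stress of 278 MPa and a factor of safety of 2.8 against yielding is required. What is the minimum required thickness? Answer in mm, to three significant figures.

σ_allow = 278/2.8 = 99.29 MPa.
Required area A = F/σ_allow = 52600/99.29 = 529.8 mm².
t = A/w = 529.8/64.5 = 8.214 mm.

t = 8.21 mm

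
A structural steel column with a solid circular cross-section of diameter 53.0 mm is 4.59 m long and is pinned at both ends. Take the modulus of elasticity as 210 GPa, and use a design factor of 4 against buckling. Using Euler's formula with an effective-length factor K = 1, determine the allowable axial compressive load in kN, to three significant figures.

P_allow = 9.53 kN

I = πd⁴/64 = π×53.0⁴/64 = 387300 mm⁴.
Effective length L_e = KL = 1×4.59 m = 4590 mm.
Euler critical load P_cr = π²EI/L_e² = π²×210000×387300/4590² = 38100 N.
P_allow = P_cr/n = 38100/4 = 9526 N.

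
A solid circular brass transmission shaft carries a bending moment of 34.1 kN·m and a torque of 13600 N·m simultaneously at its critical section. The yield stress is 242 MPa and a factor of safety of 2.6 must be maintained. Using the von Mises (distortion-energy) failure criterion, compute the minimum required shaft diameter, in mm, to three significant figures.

σ_allow = σ_y/n = 242/2.6 = 93.08 MPa.
For a solid shaft σ_b = 32M/(πd³) and τ = 16T/(πd³), so the von Mises stress is σ' = (16/πd³)·√(4M²+3T²).
√(4M²+3T²) = √(4×(3.410×10^7)² + 3×(1.360×10^7)²) = 7.215×10^7 N·mm.
d³ = 16×7.215×10^7/(π×93.08) = 3.948×10^6 mm³.
d = 158.1 mm.

d = 158 mm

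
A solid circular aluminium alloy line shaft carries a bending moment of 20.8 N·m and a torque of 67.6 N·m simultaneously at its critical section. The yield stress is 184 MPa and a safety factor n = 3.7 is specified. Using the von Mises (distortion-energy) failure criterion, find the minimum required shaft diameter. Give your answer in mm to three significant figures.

d = 23.3 mm

σ_allow = σ_y/n = 184/3.7 = 49.73 MPa.
For a solid shaft σ_b = 32M/(πd³) and τ = 16T/(πd³), so the von Mises stress is σ' = (16/πd³)·√(4M²+3T²).
√(4M²+3T²) = √(4×(20800)² + 3×(67600)²) = 124300 N·mm.
d³ = 16×124300/(π×49.73) = 12730 mm³.
d = 23.35 mm.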